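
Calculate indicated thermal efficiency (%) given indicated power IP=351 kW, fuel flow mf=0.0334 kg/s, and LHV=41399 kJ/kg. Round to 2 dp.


eta_ith = (IP / (mf * LHV)) * 100
Denominator = 0.0334 * 41399 = 1382.7266 kW
eta_ith = (351 / 1382.7266) * 100 = 25.38%


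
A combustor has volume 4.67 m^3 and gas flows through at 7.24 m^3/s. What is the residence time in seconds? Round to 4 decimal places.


tau = V / Q_flow
tau = 4.67 / 7.24 = 0.6450 s


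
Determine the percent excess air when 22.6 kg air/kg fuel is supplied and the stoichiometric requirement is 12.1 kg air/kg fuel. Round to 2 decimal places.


Excess air = actual - stoichiometric = 22.6 - 12.1 = 10.50 kg/kg fuel
Excess air % = (excess / stoich) * 100 = (10.50 / 12.1) * 100 = 86.78%


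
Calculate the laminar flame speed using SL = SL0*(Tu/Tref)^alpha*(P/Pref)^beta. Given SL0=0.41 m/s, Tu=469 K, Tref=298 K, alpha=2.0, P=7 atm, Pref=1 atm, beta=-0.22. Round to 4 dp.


SL = SL0 * (Tu/Tref)^alpha * (P/Pref)^beta
T ratio = 469/298 = 1.57382550
(T ratio)^alpha = 1.57382550^2.0 = 2.476927
(P/Pref)^beta = 7^(-0.22) = 0.651746
SL = 0.41 * 2.476927 * 0.651746 = 0.6619 m/s


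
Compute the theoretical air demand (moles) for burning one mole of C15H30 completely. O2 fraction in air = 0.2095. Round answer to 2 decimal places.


Balanced combustion: C15H30 + 22.5 O2 -> 15 CO2 + 15 H2O
O2 needed = C + H/4 = 15 + 30/4 = 22.50 moles
Air moles = O2 / 0.2095 = 22.50 / 0.2095 = 107.40 moles air


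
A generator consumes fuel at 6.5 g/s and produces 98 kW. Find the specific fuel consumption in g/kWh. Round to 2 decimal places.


SFC = (mf / BP) * 3600
Rate = 6.5 / 98 = 0.066327 g/(s*kW)
SFC = 0.066327 * 3600 = 238.78 g/kWh


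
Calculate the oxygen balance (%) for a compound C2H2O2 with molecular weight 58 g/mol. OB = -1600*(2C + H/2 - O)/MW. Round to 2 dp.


OB = -1600 * (2C + H/2 - O) / MW
Inner = 2*2 + 2/2 - 2 = 3.00
OB = -1600 * 3.00 / 58 = -82.76%


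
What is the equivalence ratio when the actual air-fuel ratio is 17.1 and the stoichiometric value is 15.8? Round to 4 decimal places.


phi = AFR_stoich / AFR_actual
phi = 15.8 / 17.1 = 0.9240


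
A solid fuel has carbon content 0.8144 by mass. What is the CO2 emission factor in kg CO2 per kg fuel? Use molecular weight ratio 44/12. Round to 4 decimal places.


EF = C_frac * (M_CO2 / M_C)
EF = 0.8144 * (44/12)
EF = 0.8144 * 3.666667 = 2.9861 kg_CO2/kg_fuel


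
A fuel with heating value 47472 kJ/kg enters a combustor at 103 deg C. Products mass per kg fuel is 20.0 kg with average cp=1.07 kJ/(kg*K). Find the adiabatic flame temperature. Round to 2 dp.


T_ad = T_in + Hc / (m_p * cp)
Denominator = 20.0 * 1.07 = 21.4000
Temperature rise = 47472 / 21.4000 = 2218.32 K
T_ad = 103 + 2218.32 = 2321.32 deg C


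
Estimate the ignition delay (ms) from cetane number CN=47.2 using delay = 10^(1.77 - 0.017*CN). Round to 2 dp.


delay = 10^(1.77 - 0.017*CN)
Exponent = 1.77 - 0.017*47.2 = 0.9676
delay = 10^0.9676 = 9.28 ms


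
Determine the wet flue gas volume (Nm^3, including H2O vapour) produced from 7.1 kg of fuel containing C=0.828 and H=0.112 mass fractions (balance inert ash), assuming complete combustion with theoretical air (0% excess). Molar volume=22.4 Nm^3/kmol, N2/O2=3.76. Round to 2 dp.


Per kg fuel: CO2 = (C/12 kmol)*22.4 = (0.828/12)*22.4 = 1.54560 Nm^3
Per kg fuel: H2O = (H/2 kmol)*22.4 = (0.112/2)*22.4 = 1.25440 Nm^3
O2 needed per kg fuel = C/12 + H/4 = 0.828/12 + 0.112/4 = 0.09700000 kmol
Per kg fuel: N2 = O2*3.76*22.4 = 0.09700000*3.76*22.4 = 8.16973 Nm^3
Total per kg = 1.54560 + 1.25440 + 8.16973 = 10.96973 Nm^3
Total = 10.96973 * 7.1 = 77.89 Nm^3


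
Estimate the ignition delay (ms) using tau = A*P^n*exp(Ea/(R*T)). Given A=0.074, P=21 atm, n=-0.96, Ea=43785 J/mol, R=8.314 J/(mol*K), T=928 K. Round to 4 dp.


tau = A * P^n * exp(Ea/(R*T))
P^n = 21^(-0.96) = 0.05378603
Ea/(R*T) = 43785/(8.314*928) = 5.675019
exp(Ea/(R*T)) = 291.494021
tau = 0.074 * 0.05378603 * 291.494021 = 1.1602 ms


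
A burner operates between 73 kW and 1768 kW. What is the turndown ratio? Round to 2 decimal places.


TDR = Q_max / Q_min
TDR = 1768 / 73 = 24.22


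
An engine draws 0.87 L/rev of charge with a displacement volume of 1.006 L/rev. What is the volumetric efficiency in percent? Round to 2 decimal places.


eta_v = (V_actual / V_disp) * 100
Ratio = 0.87 / 1.006 = 0.8648
eta_v = 0.8648 * 100 = 86.48%


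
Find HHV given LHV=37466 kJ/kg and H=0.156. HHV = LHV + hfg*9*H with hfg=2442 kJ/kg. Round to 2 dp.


HHV = LHV + hfg * 9 * H
Water addition = 2442 * 9 * 0.156 = 3428.568 kJ/kg
HHV = 37466 + 3428.568 = 40894.57 kJ/kg


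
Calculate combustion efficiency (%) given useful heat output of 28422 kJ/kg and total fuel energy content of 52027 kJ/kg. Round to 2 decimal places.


Efficiency = (Q_useful / Q_fuel) * 100
Efficiency = (28422 / 52027) * 100
Efficiency = 0.5463 * 100 = 54.63%


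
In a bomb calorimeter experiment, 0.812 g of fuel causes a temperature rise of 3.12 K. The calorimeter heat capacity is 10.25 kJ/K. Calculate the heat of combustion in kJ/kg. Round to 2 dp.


Hc = C_cal * delta_T / m_fuel
Q_released = 10.25 * 3.12 = 31.9800 kJ
m_fuel = 0.812 g = 0.812/1000 kg = 0.000812 kg
Hc = 31.9800 / 0.000812 = 39384.24 kJ/kg


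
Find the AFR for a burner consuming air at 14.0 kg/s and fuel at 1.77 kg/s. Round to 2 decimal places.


AFR = m_air / m_fuel
AFR = 14.0 / 1.77 = 7.91


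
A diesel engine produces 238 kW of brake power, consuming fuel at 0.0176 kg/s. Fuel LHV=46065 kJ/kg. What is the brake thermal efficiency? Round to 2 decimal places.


eta_BTE = (BP / (mf * LHV)) * 100
Denominator = 0.0176 * 46065 = 810.7440 kW
eta_BTE = (238 / 810.7440) * 100 = 29.36%


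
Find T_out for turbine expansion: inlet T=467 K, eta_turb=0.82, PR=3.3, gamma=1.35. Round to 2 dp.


T_out = T_in * (1 - eta * (1 - PR^(-(gamma-1)/gamma)))
Exponent = -(1.35-1)/1.35 = -0.25925926
PR^exp = 3.3^(-0.25925926) = 0.73378775
Factor = 1 - 0.82*(1 - 0.73378775) = 0.78170596
T_out = 467 * 0.78170596 = 365.06 K


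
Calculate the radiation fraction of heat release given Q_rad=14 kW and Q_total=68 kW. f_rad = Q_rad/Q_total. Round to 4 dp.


f_rad = Q_rad / Q_total
f_rad = 14 / 68 = 0.2059


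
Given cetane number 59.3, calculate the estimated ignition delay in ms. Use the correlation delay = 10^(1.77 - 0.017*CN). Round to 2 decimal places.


delay = 10^(1.77 - 0.017*CN)
Exponent = 1.77 - 0.017*59.3 = 0.7619
delay = 10^0.7619 = 5.78 ms


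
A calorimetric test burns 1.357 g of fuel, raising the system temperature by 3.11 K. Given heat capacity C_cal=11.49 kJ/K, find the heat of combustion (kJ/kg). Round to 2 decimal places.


Hc = C_cal * delta_T / m_fuel
Q_released = 11.49 * 3.11 = 35.7339 kJ
m_fuel = 1.357 g = 1.357/1000 kg = 0.001357 kg
Hc = 35.7339 / 0.001357 = 26333.01 kJ/kg


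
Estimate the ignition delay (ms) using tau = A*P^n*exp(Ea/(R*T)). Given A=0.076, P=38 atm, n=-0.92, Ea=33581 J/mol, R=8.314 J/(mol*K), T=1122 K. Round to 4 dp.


tau = A * P^n * exp(Ea/(R*T))
P^n = 38^(-0.92) = 0.03520457
Ea/(R*T) = 33581/(8.314*1122) = 3.599903
exp(Ea/(R*T)) = 36.594669
tau = 0.076 * 0.03520457 * 36.594669 = 0.0979 ms


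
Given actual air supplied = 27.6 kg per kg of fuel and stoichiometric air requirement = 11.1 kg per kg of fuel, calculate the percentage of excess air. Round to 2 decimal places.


Excess air = actual - stoichiometric = 27.6 - 11.1 = 16.50 kg/kg fuel
Excess air % = (excess / stoich) * 100 = (16.50 / 11.1) * 100 = 148.65%


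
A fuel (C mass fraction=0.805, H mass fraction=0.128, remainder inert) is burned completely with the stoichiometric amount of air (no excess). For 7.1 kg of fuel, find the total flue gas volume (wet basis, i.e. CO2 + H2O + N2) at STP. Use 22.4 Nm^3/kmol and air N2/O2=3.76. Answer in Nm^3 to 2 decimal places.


Per kg fuel: CO2 = (C/12 kmol)*22.4 = (0.805/12)*22.4 = 1.50267 Nm^3
Per kg fuel: H2O = (H/2 kmol)*22.4 = (0.128/2)*22.4 = 1.43360 Nm^3
O2 needed per kg fuel = C/12 + H/4 = 0.805/12 + 0.128/4 = 0.09908333 kmol
Per kg fuel: N2 = O2*3.76*22.4 = 0.09908333*3.76*22.4 = 8.34519 Nm^3
Total per kg = 1.50267 + 1.43360 + 8.34519 = 11.28146 Nm^3
Total = 11.28146 * 7.1 = 80.10 Nm^3


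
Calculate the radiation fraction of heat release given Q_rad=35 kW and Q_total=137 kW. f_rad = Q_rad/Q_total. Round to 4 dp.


f_rad = Q_rad / Q_total
f_rad = 35 / 137 = 0.2555


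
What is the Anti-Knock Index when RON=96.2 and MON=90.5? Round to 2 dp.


AKI = (RON + MON) / 2
AKI = (96.2 + 90.5) / 2
AKI = 186.7 / 2 = 93.35


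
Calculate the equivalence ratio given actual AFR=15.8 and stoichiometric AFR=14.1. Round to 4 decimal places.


phi = AFR_stoich / AFR_actual
phi = 14.1 / 15.8 = 0.8924


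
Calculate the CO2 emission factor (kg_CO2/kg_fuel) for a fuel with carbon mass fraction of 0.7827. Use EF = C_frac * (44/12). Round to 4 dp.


EF = C_frac * (M_CO2 / M_C)
EF = 0.7827 * (44/12)
EF = 0.7827 * 3.666667 = 2.8699 kg_CO2/kg_fuel


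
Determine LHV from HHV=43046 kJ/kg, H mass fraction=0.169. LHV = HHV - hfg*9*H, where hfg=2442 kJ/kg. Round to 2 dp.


LHV = HHV - hfg * 9 * H
Water correction = 2442 * 9 * 0.169 = 3714.282 kJ/kg
LHV = 43046 - 3714.282 = 39331.72 kJ/kg


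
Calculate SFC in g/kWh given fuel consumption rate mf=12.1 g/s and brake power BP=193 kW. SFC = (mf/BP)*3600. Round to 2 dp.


SFC = (mf / BP) * 3600
Rate = 12.1 / 193 = 0.062694 g/(s*kW)
SFC = 0.062694 * 3600 = 225.70 g/kWh


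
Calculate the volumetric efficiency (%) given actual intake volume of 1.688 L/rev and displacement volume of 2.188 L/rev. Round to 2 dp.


eta_v = (V_actual / V_disp) * 100
Ratio = 1.688 / 2.188 = 0.7715
eta_v = 0.7715 * 100 = 77.15%


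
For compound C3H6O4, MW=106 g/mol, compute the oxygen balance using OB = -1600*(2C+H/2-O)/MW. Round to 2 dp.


OB = -1600 * (2C + H/2 - O) / MW
Inner = 2*3 + 6/2 - 4 = 5.00
OB = -1600 * 5.00 / 106 = -75.47%


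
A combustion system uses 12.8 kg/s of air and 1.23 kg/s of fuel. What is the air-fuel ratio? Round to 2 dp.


AFR = m_air / m_fuel
AFR = 12.8 / 1.23 = 10.41


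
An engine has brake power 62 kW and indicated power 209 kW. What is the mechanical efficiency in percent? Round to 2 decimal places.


eta_mech = (BP / IP) * 100
Ratio = 62 / 209 = 0.2967
eta_mech = 0.2967 * 100 = 29.67%


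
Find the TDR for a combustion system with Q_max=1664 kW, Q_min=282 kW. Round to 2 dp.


TDR = Q_max / Q_min
TDR = 1664 / 282 = 5.90


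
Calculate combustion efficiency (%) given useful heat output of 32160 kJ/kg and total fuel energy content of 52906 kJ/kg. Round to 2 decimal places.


Efficiency = (Q_useful / Q_fuel) * 100
Efficiency = (32160 / 52906) * 100
Efficiency = 0.6079 * 100 = 60.79%


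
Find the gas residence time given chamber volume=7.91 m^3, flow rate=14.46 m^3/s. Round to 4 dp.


tau = V / Q_flow
tau = 7.91 / 14.46 = 0.5470 s


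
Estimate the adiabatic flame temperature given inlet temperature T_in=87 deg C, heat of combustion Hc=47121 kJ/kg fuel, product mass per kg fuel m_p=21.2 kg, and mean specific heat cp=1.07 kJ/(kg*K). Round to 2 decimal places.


T_ad = T_in + Hc / (m_p * cp)
Denominator = 21.2 * 1.07 = 22.6840
Temperature rise = 47121 / 22.6840 = 2077.28 K
T_ad = 87 + 2077.28 = 2164.28 deg C


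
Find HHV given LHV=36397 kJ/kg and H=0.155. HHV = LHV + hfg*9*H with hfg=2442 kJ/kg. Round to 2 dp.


HHV = LHV + hfg * 9 * H
Water addition = 2442 * 9 * 0.155 = 3406.590 kJ/kg
HHV = 36397 + 3406.590 = 39803.59 kJ/kg


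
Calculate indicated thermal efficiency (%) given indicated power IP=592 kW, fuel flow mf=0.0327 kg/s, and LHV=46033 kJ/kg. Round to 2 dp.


eta_ith = (IP / (mf * LHV)) * 100
Denominator = 0.0327 * 46033 = 1505.2791 kW
eta_ith = (592 / 1505.2791) * 100 = 39.33%


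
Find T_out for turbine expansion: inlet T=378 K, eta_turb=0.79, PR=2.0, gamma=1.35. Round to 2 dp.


T_out = T_in * (1 - eta * (1 - PR^(-(gamma-1)/gamma)))
Exponent = -(1.35-1)/1.35 = -0.25925926
PR^exp = 2.0^(-0.25925926) = 0.83551680
Factor = 1 - 0.79*(1 - 0.83551680) = 0.87005827
T_out = 378 * 0.87005827 = 328.88 K


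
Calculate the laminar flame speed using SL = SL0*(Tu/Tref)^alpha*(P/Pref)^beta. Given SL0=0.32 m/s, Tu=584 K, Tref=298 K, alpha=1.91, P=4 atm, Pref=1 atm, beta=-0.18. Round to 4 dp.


SL = SL0 * (Tu/Tref)^alpha * (P/Pref)^beta
T ratio = 584/298 = 1.95973154
(T ratio)^alpha = 1.95973154^1.91 = 3.614893
(P/Pref)^beta = 4^(-0.18) = 0.779165
SL = 0.32 * 3.614893 * 0.779165 = 0.9013 m/s


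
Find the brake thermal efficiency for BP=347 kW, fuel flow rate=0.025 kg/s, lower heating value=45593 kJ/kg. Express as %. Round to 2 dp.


eta_BTE = (BP / (mf * LHV)) * 100
Denominator = 0.025 * 45593 = 1139.8250 kW
eta_BTE = (347 / 1139.8250) * 100 = 30.44%


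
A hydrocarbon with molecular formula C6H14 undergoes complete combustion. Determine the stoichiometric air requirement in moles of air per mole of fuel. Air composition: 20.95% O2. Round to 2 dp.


Balanced combustion: C6H14 + 9.5 O2 -> 6 CO2 + 7 H2O
O2 needed = C + H/4 = 6 + 14/4 = 9.50 moles
Air moles = O2 / 0.2095 = 9.50 / 0.2095 = 45.35 moles air


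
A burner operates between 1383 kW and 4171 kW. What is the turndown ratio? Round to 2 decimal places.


TDR = Q_max / Q_min
TDR = 4171 / 1383 = 3.02


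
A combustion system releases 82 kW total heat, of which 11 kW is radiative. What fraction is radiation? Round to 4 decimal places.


f_rad = Q_rad / Q_total
f_rad = 11 / 82 = 0.1341


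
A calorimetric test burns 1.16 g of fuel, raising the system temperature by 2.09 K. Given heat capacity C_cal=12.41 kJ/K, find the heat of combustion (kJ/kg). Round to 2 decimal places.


Hc = C_cal * delta_T / m_fuel
Q_released = 12.41 * 2.09 = 25.9369 kJ
m_fuel = 1.16 g = 1.16/1000 kg = 0.001160 kg
Hc = 25.9369 / 0.001160 = 22359.40 kJ/kg


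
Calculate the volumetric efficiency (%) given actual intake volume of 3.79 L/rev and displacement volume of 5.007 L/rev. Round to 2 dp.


eta_v = (V_actual / V_disp) * 100
Ratio = 3.79 / 5.007 = 0.7569
eta_v = 0.7569 * 100 = 75.69%


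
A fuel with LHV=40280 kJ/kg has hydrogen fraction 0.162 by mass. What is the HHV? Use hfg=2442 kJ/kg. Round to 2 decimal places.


HHV = LHV + hfg * 9 * H
Water addition = 2442 * 9 * 0.162 = 3560.436 kJ/kg
HHV = 40280 + 3560.436 = 43840.44 kJ/kg


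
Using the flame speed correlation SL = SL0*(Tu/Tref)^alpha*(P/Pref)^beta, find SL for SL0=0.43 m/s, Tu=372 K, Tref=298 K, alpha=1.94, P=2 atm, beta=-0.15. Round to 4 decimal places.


SL = SL0 * (Tu/Tref)^alpha * (P/Pref)^beta
T ratio = 372/298 = 1.24832215
(T ratio)^alpha = 1.24832215^1.94 = 1.537708
(P/Pref)^beta = 2^(-0.15) = 0.901250
SL = 0.43 * 1.537708 * 0.901250 = 0.5959 m/s


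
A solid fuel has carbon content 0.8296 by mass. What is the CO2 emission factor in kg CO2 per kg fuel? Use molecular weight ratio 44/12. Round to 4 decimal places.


EF = C_frac * (M_CO2 / M_C)
EF = 0.8296 * (44/12)
EF = 0.8296 * 3.666667 = 3.0419 kg_CO2/kg_fuel


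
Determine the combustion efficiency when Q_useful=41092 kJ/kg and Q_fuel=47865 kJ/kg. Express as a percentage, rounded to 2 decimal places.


Efficiency = (Q_useful / Q_fuel) * 100
Efficiency = (41092 / 47865) * 100
Efficiency = 0.8585 * 100 = 85.85%


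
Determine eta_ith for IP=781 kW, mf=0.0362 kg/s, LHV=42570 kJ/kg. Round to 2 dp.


eta_ith = (IP / (mf * LHV)) * 100
Denominator = 0.0362 * 42570 = 1541.0340 kW
eta_ith = (781 / 1541.0340) * 100 = 50.68%


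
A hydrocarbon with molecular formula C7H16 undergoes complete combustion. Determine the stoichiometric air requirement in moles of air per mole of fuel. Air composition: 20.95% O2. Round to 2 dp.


Balanced combustion: C7H16 + 11 O2 -> 7 CO2 + 8 H2O
O2 needed = C + H/4 = 7 + 16/4 = 11.00 moles
Air moles = O2 / 0.2095 = 11.00 / 0.2095 = 52.51 moles air


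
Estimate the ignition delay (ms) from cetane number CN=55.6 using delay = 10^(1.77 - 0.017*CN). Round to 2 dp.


delay = 10^(1.77 - 0.017*CN)
Exponent = 1.77 - 0.017*55.6 = 0.8248
delay = 10^0.8248 = 6.68 ms


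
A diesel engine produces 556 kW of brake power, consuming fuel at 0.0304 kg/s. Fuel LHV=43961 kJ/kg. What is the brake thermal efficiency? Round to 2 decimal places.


eta_BTE = (BP / (mf * LHV)) * 100
Denominator = 0.0304 * 43961 = 1336.4144 kW
eta_BTE = (556 / 1336.4144) * 100 = 41.60%


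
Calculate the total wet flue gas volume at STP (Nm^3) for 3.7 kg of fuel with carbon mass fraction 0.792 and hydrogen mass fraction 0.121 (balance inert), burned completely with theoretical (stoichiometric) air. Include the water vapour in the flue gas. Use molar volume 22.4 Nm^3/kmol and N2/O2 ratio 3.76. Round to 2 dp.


Per kg fuel: CO2 = (C/12 kmol)*22.4 = (0.792/12)*22.4 = 1.47840 Nm^3
Per kg fuel: H2O = (H/2 kmol)*22.4 = (0.121/2)*22.4 = 1.35520 Nm^3
O2 needed per kg fuel = C/12 + H/4 = 0.792/12 + 0.121/4 = 0.09625000 kmol
Per kg fuel: N2 = O2*3.76*22.4 = 0.09625000*3.76*22.4 = 8.10656 Nm^3
Total per kg = 1.47840 + 1.35520 + 8.10656 = 10.94016 Nm^3
Total = 10.94016 * 3.7 = 40.48 Nm^3


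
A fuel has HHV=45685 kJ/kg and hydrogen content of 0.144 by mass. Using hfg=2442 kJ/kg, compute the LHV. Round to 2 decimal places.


LHV = HHV - hfg * 9 * H
Water correction = 2442 * 9 * 0.144 = 3164.832 kJ/kg
LHV = 45685 - 3164.832 = 42520.17 kJ/kg


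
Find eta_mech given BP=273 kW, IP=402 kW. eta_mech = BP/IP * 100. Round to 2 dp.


eta_mech = (BP / IP) * 100
Ratio = 273 / 402 = 0.6791
eta_mech = 0.6791 * 100 = 67.91%


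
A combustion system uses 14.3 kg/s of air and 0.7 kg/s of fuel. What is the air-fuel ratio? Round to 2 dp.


AFR = m_air / m_fuel
AFR = 14.3 / 0.7 = 20.43


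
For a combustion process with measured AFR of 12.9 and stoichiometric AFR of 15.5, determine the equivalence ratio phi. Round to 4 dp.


phi = AFR_stoich / AFR_actual
phi = 15.5 / 12.9 = 1.2016


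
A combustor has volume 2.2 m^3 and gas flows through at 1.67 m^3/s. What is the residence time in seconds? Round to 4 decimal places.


tau = V / Q_flow
tau = 2.2 / 1.67 = 1.3174 s


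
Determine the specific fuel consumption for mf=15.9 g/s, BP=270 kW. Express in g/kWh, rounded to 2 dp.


SFC = (mf / BP) * 3600
Rate = 15.9 / 270 = 0.058889 g/(s*kW)
SFC = 0.058889 * 3600 = 212.00 g/kWh


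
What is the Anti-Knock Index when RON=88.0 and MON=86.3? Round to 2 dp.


AKI = (RON + MON) / 2
AKI = (88.0 + 86.3) / 2
AKI = 174.3 / 2 = 87.15


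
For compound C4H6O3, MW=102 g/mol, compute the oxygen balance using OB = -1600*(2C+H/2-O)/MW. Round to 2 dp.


OB = -1600 * (2C + H/2 - O) / MW
Inner = 2*4 + 6/2 - 3 = 8.00
OB = -1600 * 8.00 / 102 = -125.49%


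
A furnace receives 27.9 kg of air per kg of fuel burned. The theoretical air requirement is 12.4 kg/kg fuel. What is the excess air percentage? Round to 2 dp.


Excess air = actual - stoichiometric = 27.9 - 12.4 = 15.50 kg/kg fuel
Excess air % = (excess / stoich) * 100 = (15.50 / 12.4) * 100 = 125.00%


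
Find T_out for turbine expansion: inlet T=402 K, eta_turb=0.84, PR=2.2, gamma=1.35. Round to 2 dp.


T_out = T_in * (1 - eta * (1 - PR^(-(gamma-1)/gamma)))
Exponent = -(1.35-1)/1.35 = -0.25925926
PR^exp = 2.2^(-0.25925926) = 0.81512413
Factor = 1 - 0.84*(1 - 0.81512413) = 0.84470427
T_out = 402 * 0.84470427 = 339.57 K


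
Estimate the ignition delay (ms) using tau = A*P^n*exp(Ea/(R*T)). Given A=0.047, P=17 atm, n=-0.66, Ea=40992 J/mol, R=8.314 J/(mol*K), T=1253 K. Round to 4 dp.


tau = A * P^n * exp(Ea/(R*T))
P^n = 17^(-0.66) = 0.15413587
Ea/(R*T) = 40992/(8.314*1253) = 3.934939
exp(Ea/(R*T)) = 51.159035
tau = 0.047 * 0.15413587 * 51.159035 = 0.3706 ms


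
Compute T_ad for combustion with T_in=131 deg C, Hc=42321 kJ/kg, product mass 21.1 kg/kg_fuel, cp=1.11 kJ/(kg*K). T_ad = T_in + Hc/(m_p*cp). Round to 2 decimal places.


T_ad = T_in + Hc / (m_p * cp)
Denominator = 21.1 * 1.11 = 23.4210
Temperature rise = 42321 / 23.4210 = 1806.97 K
T_ad = 131 + 1806.97 = 1937.97 deg C


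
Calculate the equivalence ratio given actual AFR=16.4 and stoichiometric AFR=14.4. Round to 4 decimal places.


phi = AFR_stoich / AFR_actual
phi = 14.4 / 16.4 = 0.8780


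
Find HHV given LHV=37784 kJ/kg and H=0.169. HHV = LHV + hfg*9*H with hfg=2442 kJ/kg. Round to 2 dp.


HHV = LHV + hfg * 9 * H
Water addition = 2442 * 9 * 0.169 = 3714.282 kJ/kg
HHV = 37784 + 3714.282 = 41498.28 kJ/kg


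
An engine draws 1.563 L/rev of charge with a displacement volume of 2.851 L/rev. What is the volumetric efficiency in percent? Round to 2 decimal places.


eta_v = (V_actual / V_disp) * 100
Ratio = 1.563 / 2.851 = 0.5482
eta_v = 0.5482 * 100 = 54.82%


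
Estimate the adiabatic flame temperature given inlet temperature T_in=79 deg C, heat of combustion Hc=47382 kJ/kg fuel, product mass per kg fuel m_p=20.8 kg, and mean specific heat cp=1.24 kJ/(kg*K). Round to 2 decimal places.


T_ad = T_in + Hc / (m_p * cp)
Denominator = 20.8 * 1.24 = 25.7920
Temperature rise = 47382 / 25.7920 = 1837.08 K
T_ad = 79 + 1837.08 = 1916.08 deg C


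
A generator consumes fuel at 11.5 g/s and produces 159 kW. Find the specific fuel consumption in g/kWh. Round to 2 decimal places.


SFC = (mf / BP) * 3600
Rate = 11.5 / 159 = 0.072327 g/(s*kW)
SFC = 0.072327 * 3600 = 260.38 g/kWh


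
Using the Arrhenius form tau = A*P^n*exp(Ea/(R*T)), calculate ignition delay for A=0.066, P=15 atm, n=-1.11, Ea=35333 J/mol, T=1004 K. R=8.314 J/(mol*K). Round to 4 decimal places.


tau = A * P^n * exp(Ea/(R*T))
P^n = 15^(-1.11) = 0.04949242
Ea/(R*T) = 35333/(8.314*1004) = 4.232888
exp(Ea/(R*T)) = 68.915976
tau = 0.066 * 0.04949242 * 68.915976 = 0.2251 ms


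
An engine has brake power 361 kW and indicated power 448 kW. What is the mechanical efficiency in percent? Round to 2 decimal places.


eta_mech = (BP / IP) * 100
Ratio = 361 / 448 = 0.8058
eta_mech = 0.8058 * 100 = 80.58%


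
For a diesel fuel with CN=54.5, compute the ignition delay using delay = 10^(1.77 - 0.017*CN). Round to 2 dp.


delay = 10^(1.77 - 0.017*CN)
Exponent = 1.77 - 0.017*54.5 = 0.8435
delay = 10^0.8435 = 6.97 ms


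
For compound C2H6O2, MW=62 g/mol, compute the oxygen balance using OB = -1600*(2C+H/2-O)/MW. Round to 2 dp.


OB = -1600 * (2C + H/2 - O) / MW
Inner = 2*2 + 6/2 - 2 = 5.00
OB = -1600 * 5.00 / 62 = -129.03%


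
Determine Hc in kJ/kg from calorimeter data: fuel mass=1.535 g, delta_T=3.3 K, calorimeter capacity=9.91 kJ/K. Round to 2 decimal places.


Hc = C_cal * delta_T / m_fuel
Q_released = 9.91 * 3.3 = 32.7030 kJ
m_fuel = 1.535 g = 1.535/1000 kg = 0.001535 kg
Hc = 32.7030 / 0.001535 = 21304.89 kJ/kg


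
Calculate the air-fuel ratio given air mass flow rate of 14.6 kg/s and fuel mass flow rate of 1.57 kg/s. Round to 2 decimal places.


AFR = m_air / m_fuel
AFR = 14.6 / 1.57 = 9.30


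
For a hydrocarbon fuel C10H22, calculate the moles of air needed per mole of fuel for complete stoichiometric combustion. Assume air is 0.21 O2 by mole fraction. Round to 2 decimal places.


Balanced combustion: C10H22 + 15.5 O2 -> 10 CO2 + 11 H2O
O2 needed = C + H/4 = 10 + 22/4 = 15.50 moles
Air moles = O2 / 0.21 = 15.50 / 0.21 = 73.81 moles air


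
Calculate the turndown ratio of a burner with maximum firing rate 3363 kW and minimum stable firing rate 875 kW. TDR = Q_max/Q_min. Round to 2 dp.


TDR = Q_max / Q_min
TDR = 3363 / 875 = 3.84


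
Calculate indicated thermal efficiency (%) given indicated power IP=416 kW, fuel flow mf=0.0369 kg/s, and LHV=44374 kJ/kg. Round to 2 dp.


eta_ith = (IP / (mf * LHV)) * 100
Denominator = 0.0369 * 44374 = 1637.4006 kW
eta_ith = (416 / 1637.4006) * 100 = 25.41%


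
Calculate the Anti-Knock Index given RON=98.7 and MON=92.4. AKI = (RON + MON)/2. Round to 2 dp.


AKI = (RON + MON) / 2
AKI = (98.7 + 92.4) / 2
AKI = 191.1 / 2 = 95.55


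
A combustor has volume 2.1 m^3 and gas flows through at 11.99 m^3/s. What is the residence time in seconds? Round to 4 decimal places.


tau = V / Q_flow
tau = 2.1 / 11.99 = 0.1751 s


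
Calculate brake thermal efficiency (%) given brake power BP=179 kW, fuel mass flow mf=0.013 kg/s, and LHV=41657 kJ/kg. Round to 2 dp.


eta_BTE = (BP / (mf * LHV)) * 100
Denominator = 0.013 * 41657 = 541.5410 kW
eta_BTE = (179 / 541.5410) * 100 = 33.05%


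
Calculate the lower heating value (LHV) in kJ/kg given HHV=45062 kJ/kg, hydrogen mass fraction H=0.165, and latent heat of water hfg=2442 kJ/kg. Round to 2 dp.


LHV = HHV - hfg * 9 * H
Water correction = 2442 * 9 * 0.165 = 3626.370 kJ/kg
LHV = 45062 - 3626.370 = 41435.63 kJ/kg


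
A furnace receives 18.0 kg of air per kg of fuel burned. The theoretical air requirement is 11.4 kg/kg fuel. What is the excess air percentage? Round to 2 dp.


Excess air = actual - stoichiometric = 18.0 - 11.4 = 6.60 kg/kg fuel
Excess air % = (excess / stoich) * 100 = (6.60 / 11.4) * 100 = 57.89%


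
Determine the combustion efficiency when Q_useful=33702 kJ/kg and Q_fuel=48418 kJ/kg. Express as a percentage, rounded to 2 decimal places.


Efficiency = (Q_useful / Q_fuel) * 100
Efficiency = (33702 / 48418) * 100
Efficiency = 0.6961 * 100 = 69.61%


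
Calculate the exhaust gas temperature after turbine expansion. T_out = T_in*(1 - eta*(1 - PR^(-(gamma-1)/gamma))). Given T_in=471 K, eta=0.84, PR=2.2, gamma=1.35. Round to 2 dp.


T_out = T_in * (1 - eta * (1 - PR^(-(gamma-1)/gamma)))
Exponent = -(1.35-1)/1.35 = -0.25925926
PR^exp = 2.2^(-0.25925926) = 0.81512413
Factor = 1 - 0.84*(1 - 0.81512413) = 0.84470427
T_out = 471 * 0.84470427 = 397.86 K


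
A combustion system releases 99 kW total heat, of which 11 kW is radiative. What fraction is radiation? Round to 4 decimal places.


f_rad = Q_rad / Q_total
f_rad = 11 / 99 = 0.1111


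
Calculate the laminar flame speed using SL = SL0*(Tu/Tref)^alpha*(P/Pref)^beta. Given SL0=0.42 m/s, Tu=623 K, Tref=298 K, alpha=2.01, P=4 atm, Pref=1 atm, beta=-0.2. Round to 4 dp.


SL = SL0 * (Tu/Tref)^alpha * (P/Pref)^beta
T ratio = 623/298 = 2.09060403
(T ratio)^alpha = 2.09060403^2.01 = 4.402976
(P/Pref)^beta = 4^(-0.2) = 0.757858
SL = 0.42 * 4.402976 * 0.757858 = 1.4015 m/s


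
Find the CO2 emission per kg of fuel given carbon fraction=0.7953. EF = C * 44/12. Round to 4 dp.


EF = C_frac * (M_CO2 / M_C)
EF = 0.7953 * (44/12)
EF = 0.7953 * 3.666667 = 2.9161 kg_CO2/kg_fuel


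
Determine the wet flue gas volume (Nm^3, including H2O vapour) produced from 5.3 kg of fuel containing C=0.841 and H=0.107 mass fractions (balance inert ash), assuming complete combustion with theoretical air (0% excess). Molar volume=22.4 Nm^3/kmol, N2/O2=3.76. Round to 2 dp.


Per kg fuel: CO2 = (C/12 kmol)*22.4 = (0.841/12)*22.4 = 1.56987 Nm^3
Per kg fuel: H2O = (H/2 kmol)*22.4 = (0.107/2)*22.4 = 1.19840 Nm^3
O2 needed per kg fuel = C/12 + H/4 = 0.841/12 + 0.107/4 = 0.09683333 kmol
Per kg fuel: N2 = O2*3.76*22.4 = 0.09683333*3.76*22.4 = 8.15569 Nm^3
Total per kg = 1.56987 + 1.19840 + 8.15569 = 10.92396 Nm^3
Total = 10.92396 * 5.3 = 57.90 Nm^3


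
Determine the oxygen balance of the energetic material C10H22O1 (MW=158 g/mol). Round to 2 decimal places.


OB = -1600 * (2C + H/2 - O) / MW
Inner = 2*10 + 22/2 - 1 = 30.00
OB = -1600 * 30.00 / 158 = -303.80%


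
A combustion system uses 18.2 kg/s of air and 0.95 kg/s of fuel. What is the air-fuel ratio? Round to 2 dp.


AFR = m_air / m_fuel
AFR = 18.2 / 0.95 = 19.16


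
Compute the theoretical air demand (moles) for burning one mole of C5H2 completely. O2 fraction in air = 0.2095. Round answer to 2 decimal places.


Balanced combustion: C5H2 + 5.5 O2 -> 5 CO2 + 1 H2O
O2 needed = C + H/4 = 5 + 2/4 = 5.50 moles
Air moles = O2 / 0.2095 = 5.50 / 0.2095 = 26.25 moles air


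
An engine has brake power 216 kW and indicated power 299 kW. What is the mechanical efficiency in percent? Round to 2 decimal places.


eta_mech = (BP / IP) * 100
Ratio = 216 / 299 = 0.7224
eta_mech = 0.7224 * 100 = 72.24%


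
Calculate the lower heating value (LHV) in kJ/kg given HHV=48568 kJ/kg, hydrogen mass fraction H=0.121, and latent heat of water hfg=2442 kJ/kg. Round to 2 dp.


LHV = HHV - hfg * 9 * H
Water correction = 2442 * 9 * 0.121 = 2659.338 kJ/kg
LHV = 48568 - 2659.338 = 45908.66 kJ/kg


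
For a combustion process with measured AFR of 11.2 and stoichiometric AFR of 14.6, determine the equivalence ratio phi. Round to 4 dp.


phi = AFR_stoich / AFR_actual
phi = 14.6 / 11.2 = 1.3036


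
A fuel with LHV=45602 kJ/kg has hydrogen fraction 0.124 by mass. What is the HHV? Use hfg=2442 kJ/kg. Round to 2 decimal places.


HHV = LHV + hfg * 9 * H
Water addition = 2442 * 9 * 0.124 = 2725.272 kJ/kg
HHV = 45602 + 2725.272 = 48327.27 kJ/kg


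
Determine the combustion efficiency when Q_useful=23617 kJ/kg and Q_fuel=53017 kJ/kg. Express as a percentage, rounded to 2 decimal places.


Efficiency = (Q_useful / Q_fuel) * 100
Efficiency = (23617 / 53017) * 100
Efficiency = 0.4455 * 100 = 44.55%


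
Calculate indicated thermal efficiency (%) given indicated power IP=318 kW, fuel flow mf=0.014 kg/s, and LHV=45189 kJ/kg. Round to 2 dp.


eta_ith = (IP / (mf * LHV)) * 100
Denominator = 0.014 * 45189 = 632.6460 kW
eta_ith = (318 / 632.6460) * 100 = 50.27%


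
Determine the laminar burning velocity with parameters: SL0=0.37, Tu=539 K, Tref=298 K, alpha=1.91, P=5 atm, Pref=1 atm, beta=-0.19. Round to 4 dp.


SL = SL0 * (Tu/Tref)^alpha * (P/Pref)^beta
T ratio = 539/298 = 1.80872483
(T ratio)^alpha = 1.80872483^1.91 = 3.101569
(P/Pref)^beta = 5^(-0.19) = 0.736539
SL = 0.37 * 3.101569 * 0.736539 = 0.8452 m/s


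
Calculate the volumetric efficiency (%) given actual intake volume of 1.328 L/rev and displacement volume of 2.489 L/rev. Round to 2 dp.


eta_v = (V_actual / V_disp) * 100
Ratio = 1.328 / 2.489 = 0.5335
eta_v = 0.5335 * 100 = 53.35%


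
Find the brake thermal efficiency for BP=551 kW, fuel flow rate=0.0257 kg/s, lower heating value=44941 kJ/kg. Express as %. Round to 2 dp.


eta_BTE = (BP / (mf * LHV)) * 100
Denominator = 0.0257 * 44941 = 1154.9837 kW
eta_BTE = (551 / 1154.9837) * 100 = 47.71%


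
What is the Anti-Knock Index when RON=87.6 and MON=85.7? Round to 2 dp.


AKI = (RON + MON) / 2
AKI = (87.6 + 85.7) / 2
AKI = 173.3 / 2 = 86.65


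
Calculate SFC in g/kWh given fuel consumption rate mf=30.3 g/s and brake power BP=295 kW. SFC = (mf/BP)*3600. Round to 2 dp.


SFC = (mf / BP) * 3600
Rate = 30.3 / 295 = 0.102712 g/(s*kW)
SFC = 0.102712 * 3600 = 369.76 g/kWh


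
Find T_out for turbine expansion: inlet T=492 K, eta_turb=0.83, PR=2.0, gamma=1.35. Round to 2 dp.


T_out = T_in * (1 - eta * (1 - PR^(-(gamma-1)/gamma)))
Exponent = -(1.35-1)/1.35 = -0.25925926
PR^exp = 2.0^(-0.25925926) = 0.83551680
Factor = 1 - 0.83*(1 - 0.83551680) = 0.86347894
T_out = 492 * 0.86347894 = 424.83 K


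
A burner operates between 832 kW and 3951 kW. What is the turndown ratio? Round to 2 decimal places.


TDR = Q_max / Q_min
TDR = 3951 / 832 = 4.75


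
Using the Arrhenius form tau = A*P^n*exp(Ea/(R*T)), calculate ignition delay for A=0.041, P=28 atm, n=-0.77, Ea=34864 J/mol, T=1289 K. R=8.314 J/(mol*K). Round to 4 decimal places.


tau = A * P^n * exp(Ea/(R*T))
P^n = 28^(-0.77) = 0.07685786
Ea/(R*T) = 34864/(8.314*1289) = 3.253226
exp(Ea/(R*T)) = 25.873682
tau = 0.041 * 0.07685786 * 25.873682 = 0.0815 ms


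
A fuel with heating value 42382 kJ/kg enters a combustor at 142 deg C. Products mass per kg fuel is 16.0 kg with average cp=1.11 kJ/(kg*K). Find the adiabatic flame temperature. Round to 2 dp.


T_ad = T_in + Hc / (m_p * cp)
Denominator = 16.0 * 1.11 = 17.7600
Temperature rise = 42382 / 17.7600 = 2386.37 K
T_ad = 142 + 2386.37 = 2528.37 deg C


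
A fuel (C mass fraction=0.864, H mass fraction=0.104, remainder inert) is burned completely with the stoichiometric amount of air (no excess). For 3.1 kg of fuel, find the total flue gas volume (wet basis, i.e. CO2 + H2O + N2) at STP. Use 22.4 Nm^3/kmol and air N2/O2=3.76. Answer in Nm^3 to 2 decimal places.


Per kg fuel: CO2 = (C/12 kmol)*22.4 = (0.864/12)*22.4 = 1.61280 Nm^3
Per kg fuel: H2O = (H/2 kmol)*22.4 = (0.104/2)*22.4 = 1.16480 Nm^3
O2 needed per kg fuel = C/12 + H/4 = 0.864/12 + 0.104/4 = 0.09800000 kmol
Per kg fuel: N2 = O2*3.76*22.4 = 0.09800000*3.76*22.4 = 8.25395 Nm^3
Total per kg = 1.61280 + 1.16480 + 8.25395 = 11.03155 Nm^3
Total = 11.03155 * 3.1 = 34.20 Nm^3


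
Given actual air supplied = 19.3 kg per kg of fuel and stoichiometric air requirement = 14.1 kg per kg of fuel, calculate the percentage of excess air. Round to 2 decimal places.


Excess air = actual - stoichiometric = 19.3 - 14.1 = 5.20 kg/kg fuel
Excess air % = (excess / stoich) * 100 = (5.20 / 14.1) * 100 = 36.88%


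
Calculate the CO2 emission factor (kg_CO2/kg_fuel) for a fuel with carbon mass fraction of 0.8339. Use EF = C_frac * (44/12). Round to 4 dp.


EF = C_frac * (M_CO2 / M_C)
EF = 0.8339 * (44/12)
EF = 0.8339 * 3.666667 = 3.0576 kg_CO2/kg_fuel


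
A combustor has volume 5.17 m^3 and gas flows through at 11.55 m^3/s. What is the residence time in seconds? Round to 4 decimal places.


tau = V / Q_flow
tau = 5.17 / 11.55 = 0.4476 s


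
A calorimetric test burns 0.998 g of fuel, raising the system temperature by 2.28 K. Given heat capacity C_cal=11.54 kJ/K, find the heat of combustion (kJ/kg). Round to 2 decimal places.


Hc = C_cal * delta_T / m_fuel
Q_released = 11.54 * 2.28 = 26.3112 kJ
m_fuel = 0.998 g = 0.998/1000 kg = 0.000998 kg
Hc = 26.3112 / 0.000998 = 26363.93 kJ/kg


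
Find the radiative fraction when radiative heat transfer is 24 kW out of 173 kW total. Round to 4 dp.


f_rad = Q_rad / Q_total
f_rad = 24 / 173 = 0.1387


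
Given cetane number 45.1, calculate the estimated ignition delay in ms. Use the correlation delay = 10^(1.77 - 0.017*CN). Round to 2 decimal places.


delay = 10^(1.77 - 0.017*CN)
Exponent = 1.77 - 0.017*45.1 = 1.0033
delay = 10^1.0033 = 10.08 ms


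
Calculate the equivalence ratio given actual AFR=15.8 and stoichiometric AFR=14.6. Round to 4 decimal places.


phi = AFR_stoich / AFR_actual
phi = 14.6 / 15.8 = 0.9241


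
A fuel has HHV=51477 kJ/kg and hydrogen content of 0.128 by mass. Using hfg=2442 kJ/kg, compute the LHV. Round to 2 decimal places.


LHV = HHV - hfg * 9 * H
Water correction = 2442 * 9 * 0.128 = 2813.184 kJ/kg
LHV = 51477 - 2813.184 = 48663.82 kJ/kg


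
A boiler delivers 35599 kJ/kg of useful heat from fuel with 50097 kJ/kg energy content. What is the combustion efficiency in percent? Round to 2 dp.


Efficiency = (Q_useful / Q_fuel) * 100
Efficiency = (35599 / 50097) * 100
Efficiency = 0.7106 * 100 = 71.06%


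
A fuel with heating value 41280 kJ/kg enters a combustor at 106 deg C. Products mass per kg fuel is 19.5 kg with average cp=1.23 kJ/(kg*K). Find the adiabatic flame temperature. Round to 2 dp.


T_ad = T_in + Hc / (m_p * cp)
Denominator = 19.5 * 1.23 = 23.9850
Temperature rise = 41280 / 23.9850 = 1721.08 K
T_ad = 106 + 1721.08 = 1827.08 deg C


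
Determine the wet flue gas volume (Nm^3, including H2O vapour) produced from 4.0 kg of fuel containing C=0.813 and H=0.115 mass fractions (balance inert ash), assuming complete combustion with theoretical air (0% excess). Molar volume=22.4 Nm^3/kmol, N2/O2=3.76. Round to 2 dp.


Per kg fuel: CO2 = (C/12 kmol)*22.4 = (0.813/12)*22.4 = 1.51760 Nm^3
Per kg fuel: H2O = (H/2 kmol)*22.4 = (0.115/2)*22.4 = 1.28800 Nm^3
O2 needed per kg fuel = C/12 + H/4 = 0.813/12 + 0.115/4 = 0.09650000 kmol
Per kg fuel: N2 = O2*3.76*22.4 = 0.09650000*3.76*22.4 = 8.12762 Nm^3
Total per kg = 1.51760 + 1.28800 + 8.12762 = 10.93322 Nm^3
Total = 10.93322 * 4.0 = 43.73 Nm^3


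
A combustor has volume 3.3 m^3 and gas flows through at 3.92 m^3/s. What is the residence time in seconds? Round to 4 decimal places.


tau = V / Q_flow
tau = 3.3 / 3.92 = 0.8418 s


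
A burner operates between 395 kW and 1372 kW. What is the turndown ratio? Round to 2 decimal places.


TDR = Q_max / Q_min
TDR = 1372 / 395 = 3.47


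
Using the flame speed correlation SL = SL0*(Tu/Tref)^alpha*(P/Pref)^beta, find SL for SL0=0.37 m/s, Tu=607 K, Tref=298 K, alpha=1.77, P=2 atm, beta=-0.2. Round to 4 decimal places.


SL = SL0 * (Tu/Tref)^alpha * (P/Pref)^beta
T ratio = 607/298 = 2.03691275
(T ratio)^alpha = 2.03691275^1.77 = 3.522745
(P/Pref)^beta = 2^(-0.2) = 0.870551
SL = 0.37 * 3.522745 * 0.870551 = 1.1347 m/s


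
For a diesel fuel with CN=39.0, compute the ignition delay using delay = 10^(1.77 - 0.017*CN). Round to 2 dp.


delay = 10^(1.77 - 0.017*CN)
Exponent = 1.77 - 0.017*39.0 = 1.1070
delay = 10^1.1070 = 12.79 ms


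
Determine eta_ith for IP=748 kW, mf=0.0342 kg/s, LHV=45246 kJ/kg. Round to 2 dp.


eta_ith = (IP / (mf * LHV)) * 100
Denominator = 0.0342 * 45246 = 1547.4132 kW
eta_ith = (748 / 1547.4132) * 100 = 48.34%


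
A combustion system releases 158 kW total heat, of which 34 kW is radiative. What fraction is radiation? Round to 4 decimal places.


f_rad = Q_rad / Q_total
f_rad = 34 / 158 = 0.2152


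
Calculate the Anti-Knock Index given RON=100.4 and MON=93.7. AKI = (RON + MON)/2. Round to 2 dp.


AKI = (RON + MON) / 2
AKI = (100.4 + 93.7) / 2
AKI = 194.1 / 2 = 97.05


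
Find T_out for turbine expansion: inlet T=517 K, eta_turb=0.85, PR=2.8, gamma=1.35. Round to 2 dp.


T_out = T_in * (1 - eta * (1 - PR^(-(gamma-1)/gamma)))
Exponent = -(1.35-1)/1.35 = -0.25925926
PR^exp = 2.8^(-0.25925926) = 0.76572026
Factor = 1 - 0.85*(1 - 0.76572026) = 0.80086222
T_out = 517 * 0.80086222 = 414.05 K


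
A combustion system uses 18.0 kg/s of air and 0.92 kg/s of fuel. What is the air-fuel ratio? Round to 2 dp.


AFR = m_air / m_fuel
AFR = 18.0 / 0.92 = 19.57


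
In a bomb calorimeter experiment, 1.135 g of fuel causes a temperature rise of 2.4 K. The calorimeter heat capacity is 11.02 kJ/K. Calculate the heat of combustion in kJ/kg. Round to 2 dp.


Hc = C_cal * delta_T / m_fuel
Q_released = 11.02 * 2.4 = 26.4480 kJ
m_fuel = 1.135 g = 1.135/1000 kg = 0.001135 kg
Hc = 26.4480 / 0.001135 = 23302.20 kJ/kg


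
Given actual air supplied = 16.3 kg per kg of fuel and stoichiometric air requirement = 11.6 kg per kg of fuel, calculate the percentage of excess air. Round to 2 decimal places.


Excess air = actual - stoichiometric = 16.3 - 11.6 = 4.70 kg/kg fuel
Excess air % = (excess / stoich) * 100 = (4.70 / 11.6) * 100 = 40.52%


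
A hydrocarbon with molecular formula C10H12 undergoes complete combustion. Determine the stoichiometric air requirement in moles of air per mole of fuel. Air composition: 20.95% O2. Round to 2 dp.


Balanced combustion: C10H12 + 13 O2 -> 10 CO2 + 6 H2O
O2 needed = C + H/4 = 10 + 12/4 = 13.00 moles
Air moles = O2 / 0.2095 = 13.00 / 0.2095 = 62.05 moles air


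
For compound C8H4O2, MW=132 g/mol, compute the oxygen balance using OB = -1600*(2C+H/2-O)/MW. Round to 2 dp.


OB = -1600 * (2C + H/2 - O) / MW
Inner = 2*8 + 4/2 - 2 = 16.00
OB = -1600 * 16.00 / 132 = -193.94%


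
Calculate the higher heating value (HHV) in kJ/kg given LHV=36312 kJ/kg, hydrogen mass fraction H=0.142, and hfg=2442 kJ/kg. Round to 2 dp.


HHV = LHV + hfg * 9 * H
Water addition = 2442 * 9 * 0.142 = 3120.876 kJ/kg
HHV = 36312 + 3120.876 = 39432.88 kJ/kg


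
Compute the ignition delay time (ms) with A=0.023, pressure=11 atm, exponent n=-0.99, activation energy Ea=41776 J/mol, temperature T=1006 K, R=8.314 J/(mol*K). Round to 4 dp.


tau = A * P^n * exp(Ea/(R*T))
P^n = 11^(-0.99) = 0.09311534
Ea/(R*T) = 41776/(8.314*1006) = 4.994809
exp(Ea/(R*T)) = 147.644688
tau = 0.023 * 0.09311534 * 147.644688 = 0.3162 ms


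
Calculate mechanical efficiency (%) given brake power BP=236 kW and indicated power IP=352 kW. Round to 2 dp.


eta_mech = (BP / IP) * 100
Ratio = 236 / 352 = 0.6705
eta_mech = 0.6705 * 100 = 67.05%
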